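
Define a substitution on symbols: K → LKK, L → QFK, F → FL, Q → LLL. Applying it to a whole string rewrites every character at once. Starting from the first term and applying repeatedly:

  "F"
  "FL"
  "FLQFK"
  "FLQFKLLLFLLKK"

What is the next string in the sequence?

Rewriting the 13 symbols of FLQFKLLLFLLKK one by one yields FL QFK LLL FL LKK QFK QFK QFK FL QFK QFK LKK LKK; concatenated:

FLQFKLLLFLLKKQFKQFKQFKFLQFKQFKLKKLKK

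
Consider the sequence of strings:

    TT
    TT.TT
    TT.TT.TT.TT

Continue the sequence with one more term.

TT.TT.TT.TT.TT.TT.TT.TT

Every step duplicates the string with '.' between the halves.
So the next term is two copies of TT.TT.TT.TT with '.' between the halves.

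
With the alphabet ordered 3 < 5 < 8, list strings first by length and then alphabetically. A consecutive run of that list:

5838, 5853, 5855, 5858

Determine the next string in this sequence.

5883

Find the rightmost character of 5858 below 8, bump it to the next letter, and reset everything to its right to 3.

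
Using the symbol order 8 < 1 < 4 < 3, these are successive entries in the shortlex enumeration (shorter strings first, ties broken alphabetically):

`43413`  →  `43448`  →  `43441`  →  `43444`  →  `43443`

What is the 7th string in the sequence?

Stepping forward 2 times from 43443: 43443 → 43438, then the target.

43431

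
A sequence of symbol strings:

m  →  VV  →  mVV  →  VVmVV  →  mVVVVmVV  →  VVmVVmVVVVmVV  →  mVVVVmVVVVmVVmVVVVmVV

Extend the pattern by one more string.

VVmVVmVVVVmVVmVVVVmVVVVmVVmVVVVmVV

This is a Fibonacci-style word recurrence s(k) = s(k−2)·s(k−1): e.g. m·VV = mVV.
So term 8 is VVmVVmVVVVmVV·mVVVVmVVVVmVVmVVVVmVV.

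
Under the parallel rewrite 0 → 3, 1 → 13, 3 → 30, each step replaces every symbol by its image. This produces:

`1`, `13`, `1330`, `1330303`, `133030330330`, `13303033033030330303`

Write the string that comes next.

133030330330303303033033030330330

Applying the rule to each of the 20 symbols of 13303033033030330303 gives the pieces 13 30 30 3 30 3 30 30 3 30 30 3 30 3 30 30 3 30 3 30, which concatenate to the answer.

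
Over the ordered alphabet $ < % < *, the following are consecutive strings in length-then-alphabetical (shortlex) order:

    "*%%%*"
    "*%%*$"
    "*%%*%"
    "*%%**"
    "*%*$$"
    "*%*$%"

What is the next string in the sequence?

Treat *%*$% as a base-3 numeral over the given alphabet and add one, carrying through any trailing *'s.

*%*$*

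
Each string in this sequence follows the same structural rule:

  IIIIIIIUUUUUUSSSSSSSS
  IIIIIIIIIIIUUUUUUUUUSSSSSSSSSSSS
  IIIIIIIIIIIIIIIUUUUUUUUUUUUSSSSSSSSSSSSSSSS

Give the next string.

IIIIIIIIIIIIIIIIIIIUUUUUUUUUUUUUUUSSSSSSSSSSSSSSSSSSSS

Term n consists of 4n-1 I's, followed by 3n U's, followed by 4n S's, where the shown terms are n = 2, 3, 4.
For the next term, n = 5, so the run lengths are 19, 15, 20.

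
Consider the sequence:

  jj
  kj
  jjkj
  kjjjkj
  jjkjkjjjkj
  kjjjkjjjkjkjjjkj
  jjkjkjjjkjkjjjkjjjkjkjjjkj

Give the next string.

This is a Fibonacci-style word recurrence s(k) = s(k−2)·s(k−1): e.g. jj·kj = jjkj.
The next term joins kjjjkjjjkjkjjjkj and jjkjkjjjkjkjjjkjjjkjkjjjkj.

kjjjkjjjkjkjjjkjjjkjkjjjkjkjjjkjjjkjkjjjkj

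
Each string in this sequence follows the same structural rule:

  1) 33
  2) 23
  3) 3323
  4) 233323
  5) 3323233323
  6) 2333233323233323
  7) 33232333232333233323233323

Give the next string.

From term 3 onward, concatenate the second-to-last term with the last: 33·23 = 3323, 23·3323 = 233323, …
Continuing: 2333233323233323 · 33232333232333233323233323 gives term 8.

233323332323332333232333232333233323233323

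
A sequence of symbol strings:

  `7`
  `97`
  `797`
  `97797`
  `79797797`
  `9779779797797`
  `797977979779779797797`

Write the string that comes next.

This is a Fibonacci-style word recurrence s(k) = s(k−2)·s(k−1): e.g. 7·97 = 797.
So term 8 is 9779779797797·797977979779779797797.

9779779797797797977979779779797797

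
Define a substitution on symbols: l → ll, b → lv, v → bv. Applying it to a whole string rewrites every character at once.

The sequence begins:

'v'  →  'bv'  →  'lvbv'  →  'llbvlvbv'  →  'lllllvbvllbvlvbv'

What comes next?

llllllllllbvlvbvlllllvbvllbvlvbv

φ(lllllvbvllbvlvbv) expands symbol-by-symbol to ll ll ll ll ll bv lv bv ll ll lv bv ll bv lv bv; joining the 16 pieces gives the next term.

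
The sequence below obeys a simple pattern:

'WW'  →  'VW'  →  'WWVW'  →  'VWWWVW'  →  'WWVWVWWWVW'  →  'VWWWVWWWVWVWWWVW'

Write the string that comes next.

WWVWVWWWVWVWWWVWWWVWVWWWVW

From term 3 onward, concatenate the second-to-last term with the last: WW·VW = WWVW, VW·WWVW = VWWWVW, …
The next term joins WWVWVWWWVW and VWWWVWWWVWVWWWVW.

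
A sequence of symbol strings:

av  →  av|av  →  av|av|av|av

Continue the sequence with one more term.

Every step duplicates the string with '|' between the halves.
So the next term is two copies of av|av|av|av with '|' between the halves.

av|av|av|av|av|av|av|av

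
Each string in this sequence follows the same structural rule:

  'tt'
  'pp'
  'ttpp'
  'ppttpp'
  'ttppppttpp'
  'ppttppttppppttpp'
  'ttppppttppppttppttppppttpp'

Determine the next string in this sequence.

Each term (from the third on) is the two preceding terms concatenated in order: term 3 = tt·pp = ttpp.
The next term joins ppttppttppppttpp and ttppppttppppttppttppppttpp.

ppttppttppppttppttppppttppppttppttppppttpp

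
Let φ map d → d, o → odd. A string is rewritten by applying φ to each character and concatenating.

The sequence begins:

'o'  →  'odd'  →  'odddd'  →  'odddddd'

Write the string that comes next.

Apply φ to odddddd symbol by symbol: o→odd, d→d, d→d, d→d, d→d, d→d, d→d; joined: odd d d d d d d.

odddddddd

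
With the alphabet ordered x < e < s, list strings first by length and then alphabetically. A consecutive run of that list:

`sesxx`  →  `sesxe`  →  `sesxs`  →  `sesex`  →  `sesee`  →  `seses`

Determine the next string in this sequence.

sessx

The successor of seses increments the rightmost position that isn't already s and resets every position after it to x.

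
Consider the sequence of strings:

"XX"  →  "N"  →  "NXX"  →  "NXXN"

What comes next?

This is a Fibonacci-style word recurrence s(k) = s(k−1)·s(k−2): e.g. N·XX = NXX.
Continuing: NXXN · NXX gives term 5.

NXXNNXX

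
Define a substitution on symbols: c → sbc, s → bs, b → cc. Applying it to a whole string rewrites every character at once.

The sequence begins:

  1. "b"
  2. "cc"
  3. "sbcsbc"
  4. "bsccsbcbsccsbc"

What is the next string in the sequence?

Rewriting the 14 symbols of bsccsbcbsccsbc one by one yields cc bs sbc sbc bs cc sbc cc bs sbc sbc bs cc sbc; concatenated:

ccbssbcsbcbsccsbcccbssbcsbcbsccsbc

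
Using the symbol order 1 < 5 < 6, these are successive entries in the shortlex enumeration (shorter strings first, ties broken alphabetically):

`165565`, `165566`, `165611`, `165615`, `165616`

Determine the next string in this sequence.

165651

Find the rightmost character of 165616 below 6, bump it to the next letter, and reset everything to its right to 1.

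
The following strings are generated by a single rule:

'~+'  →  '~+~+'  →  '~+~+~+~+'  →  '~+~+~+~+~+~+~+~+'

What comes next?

Each string is two copies of the previous one concatenated.
So the next term is two copies of ~+~+~+~+~+~+~+~+.

~+~+~+~+~+~+~+~+~+~+~+~+~+~+~+~+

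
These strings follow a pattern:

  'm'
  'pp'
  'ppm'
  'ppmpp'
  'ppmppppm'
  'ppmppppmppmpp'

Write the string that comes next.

ppmppppmppmppppmppppm

From term 3 onward, concatenate the last term with the second-to-last: pp·m = ppm, ppm·pp = ppmpp, …
So term 7 is ppmppppmppmpp·ppmppppm.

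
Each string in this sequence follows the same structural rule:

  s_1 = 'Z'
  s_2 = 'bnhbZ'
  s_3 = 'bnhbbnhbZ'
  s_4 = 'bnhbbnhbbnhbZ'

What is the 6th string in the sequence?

The strings grow by a fixed prefix bnhb each time.
From bnhbbnhbbnhbZ, 2 further steps: bnhbbnhbbnhbZ → bnhbbnhbbnhbbnhbZ → (answer).

bnhbbnhbbnhbbnhbbnhbZ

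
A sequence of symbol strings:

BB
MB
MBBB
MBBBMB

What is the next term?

From term 3 onward, concatenate the last term with the second-to-last: MB·BB = MBBB, MBBB·MB = MBBBMB, …
Continuing: MBBBMB · MBBB gives term 5.

MBBBMBMBBB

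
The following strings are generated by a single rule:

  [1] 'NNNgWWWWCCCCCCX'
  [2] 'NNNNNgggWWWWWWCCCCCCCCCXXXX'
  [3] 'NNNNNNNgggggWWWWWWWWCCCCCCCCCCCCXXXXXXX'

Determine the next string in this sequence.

NNNNNNNNNgggggggWWWWWWWWWWCCCCCCCCCCCCCCCXXXXXXXXXX

Reading off run lengths: N runs 3, 5, 7; g runs 1, 3, 5; W runs 4, 6, 8; C runs 6, 9, 12; X runs 1, 4, 7 — each is linear in n (n = 1, 2, …).
For the next term, n = 4, so the run lengths are 9, 7, 10, 15, 10.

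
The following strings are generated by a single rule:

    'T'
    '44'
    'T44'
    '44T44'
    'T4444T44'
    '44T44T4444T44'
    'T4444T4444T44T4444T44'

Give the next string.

44T44T4444T44T4444T4444T44T4444T44

Each term (from the third on) is the two preceding terms concatenated in order: term 3 = T·44 = T44.
So term 8 is 44T44T4444T44·T4444T4444T44T4444T44.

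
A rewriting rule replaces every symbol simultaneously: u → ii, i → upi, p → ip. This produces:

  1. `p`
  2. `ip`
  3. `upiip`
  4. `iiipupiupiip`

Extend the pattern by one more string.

Expanding iiipupiupiip: i→upi, i→upi, i→upi, p→ip, u→ii, p→ip, i→upi, u→ii, p→ip, i→upi, i→upi, p→ip. Concatenated: upi upi upi ip ii ip upi ii ip upi upi ip.

upiupiupiipiiipupiiiipupiupiip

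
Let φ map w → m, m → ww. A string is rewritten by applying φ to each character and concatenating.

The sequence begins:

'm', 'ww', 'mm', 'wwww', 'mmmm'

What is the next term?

Expanding mmmm: m→ww, m→ww, m→ww, m→ww. Concatenated: ww ww ww ww.

wwwwwwww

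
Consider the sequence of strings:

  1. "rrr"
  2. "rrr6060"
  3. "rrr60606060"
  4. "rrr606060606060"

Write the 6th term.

Each term is the previous one with 6060 appended.
From rrr606060606060, 2 further steps: rrr606060606060 → rrr6060606060606060 → (answer).

rrr60606060606060606060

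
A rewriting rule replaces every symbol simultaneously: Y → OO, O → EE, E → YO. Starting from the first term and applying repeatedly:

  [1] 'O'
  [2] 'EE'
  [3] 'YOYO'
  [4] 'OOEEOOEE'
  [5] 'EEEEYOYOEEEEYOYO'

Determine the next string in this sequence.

Rewriting the 16 symbols of EEEEYOYOEEEEYOYO one by one yields YO YO YO YO OO EE OO EE YO YO YO YO OO EE OO EE; concatenated:

YOYOYOYOOOEEOOEEYOYOYOYOOOEEOOEE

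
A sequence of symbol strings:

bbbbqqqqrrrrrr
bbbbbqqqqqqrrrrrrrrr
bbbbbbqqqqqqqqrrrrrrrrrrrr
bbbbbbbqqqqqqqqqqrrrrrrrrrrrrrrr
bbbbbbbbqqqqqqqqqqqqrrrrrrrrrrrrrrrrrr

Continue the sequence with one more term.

bbbbbbbbbqqqqqqqqqqqqqqrrrrrrrrrrrrrrrrrrrrr

Reading off run lengths: b runs 4, 5, 6, 7, 8; q runs 4, 6, 8, 10, 12; r runs 6, 9, 12, 15, 18 — each is linear in n, where the shown terms are n = 2, 3, 4, 5, 6.
For the next term, n = 7, so the run lengths are 9, 14, 21.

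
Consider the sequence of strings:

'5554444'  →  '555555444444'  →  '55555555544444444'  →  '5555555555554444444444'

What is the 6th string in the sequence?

55555555555555555544444444444444

The n-th term is 3n 5's then 2n+2 4's (n = 1, 2, …).
At n = 6 the blocks have lengths 18, 14.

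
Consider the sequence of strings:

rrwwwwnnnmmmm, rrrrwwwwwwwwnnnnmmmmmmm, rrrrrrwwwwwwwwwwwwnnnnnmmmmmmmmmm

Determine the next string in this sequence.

Each string has the form r^{2n} w^{4n} n^{n+2} m^{3n+1} (n = 1, 2, …).
For the next term, n = 4, so the run lengths are 8, 16, 6, 13.

rrrrrrrrwwwwwwwwwwwwwwwwnnnnnnmmmmmmmmmmmmm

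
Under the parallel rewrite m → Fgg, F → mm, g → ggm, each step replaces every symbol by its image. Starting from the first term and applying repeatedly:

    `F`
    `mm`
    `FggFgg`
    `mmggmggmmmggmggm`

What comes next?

φ(mmggmggmmmggmggm) expands symbol-by-symbol to Fgg Fgg ggm ggm Fgg ggm ggm Fgg Fgg Fgg ggm ggm Fgg ggm ggm Fgg; joining the 16 pieces gives the next term.

FggFggggmggmFggggmggmFggFggFggggmggmFggggmggmFgg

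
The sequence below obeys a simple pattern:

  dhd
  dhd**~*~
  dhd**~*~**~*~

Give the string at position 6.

dhd**~*~**~*~**~*~**~*~**~*~

Every step adds **~*~ to the end: s(k+1) = s(k)·**~*~.
From dhd**~*~**~*~, 3 further steps: dhd**~*~**~*~ → dhd**~*~**~*~**~*~ → dhd**~*~**~*~**~*~**~*~ → (answer).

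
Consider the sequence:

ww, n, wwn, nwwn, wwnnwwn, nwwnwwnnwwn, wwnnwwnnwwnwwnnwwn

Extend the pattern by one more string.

nwwnwwnnwwnwwnnwwnnwwnwwnnwwn

This is a Fibonacci-style word recurrence s(k) = s(k−2)·s(k−1): e.g. ww·n = wwn.
The next term joins nwwnwwnnwwn and wwnnwwnnwwnwwnnwwn.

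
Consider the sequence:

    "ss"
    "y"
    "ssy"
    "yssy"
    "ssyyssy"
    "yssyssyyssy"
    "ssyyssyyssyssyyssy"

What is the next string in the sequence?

yssyssyyssyssyyssyyssyssyyssy

From term 3 onward, concatenate the second-to-last term with the last: ss·y = ssy, y·ssy = yssy, …
The next term joins yssyssyyssy and ssyyssyyssyssyyssy.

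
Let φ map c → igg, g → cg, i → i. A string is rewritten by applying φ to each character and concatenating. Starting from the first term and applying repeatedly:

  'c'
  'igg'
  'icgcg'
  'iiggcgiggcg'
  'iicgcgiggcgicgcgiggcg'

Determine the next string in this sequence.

Replace each of the 21 characters of iicgcgiggcgicgcgiggcg in place — i i igg cg igg cg i cg cg igg cg i igg cg igg cg i cg cg igg cg — and concatenate.

iiiggcgiggcgicgcgiggcgiiggcgiggcgicgcgiggcg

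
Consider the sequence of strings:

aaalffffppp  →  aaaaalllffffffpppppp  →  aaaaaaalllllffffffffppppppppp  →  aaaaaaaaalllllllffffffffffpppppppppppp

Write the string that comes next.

aaaaaaaaaaalllllllllffffffffffffppppppppppppppp

Each string has the form a^{2n+1} l^{2n-1} f^{2n+2} p^{3n} (n = 1, 2, …).
For the next term, n = 5, so the run lengths are 11, 9, 12, 15.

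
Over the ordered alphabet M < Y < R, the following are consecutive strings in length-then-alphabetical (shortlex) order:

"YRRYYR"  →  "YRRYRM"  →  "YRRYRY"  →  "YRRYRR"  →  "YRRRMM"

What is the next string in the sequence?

The successor of YRRRMM increments the rightmost position that isn't already R and resets every position after it to M.

YRRRMY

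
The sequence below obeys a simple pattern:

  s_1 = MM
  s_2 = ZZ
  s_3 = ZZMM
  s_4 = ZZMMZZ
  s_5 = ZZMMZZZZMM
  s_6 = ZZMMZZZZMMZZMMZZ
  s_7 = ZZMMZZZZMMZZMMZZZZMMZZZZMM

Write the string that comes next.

ZZMMZZZZMMZZMMZZZZMMZZZZMMZZMMZZZZMMZZMMZZ

This is a Fibonacci-style word recurrence s(k) = s(k−1)·s(k−2): e.g. ZZ·MM = ZZMM.
The next term joins ZZMMZZZZMMZZMMZZZZMMZZZZMM and ZZMMZZZZMMZZMMZZ.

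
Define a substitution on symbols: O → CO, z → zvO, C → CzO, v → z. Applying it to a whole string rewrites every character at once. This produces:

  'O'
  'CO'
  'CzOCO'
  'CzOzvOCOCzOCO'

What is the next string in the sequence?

Rewriting the 13 symbols of CzOzvOCOCzOCO one by one yields CzO zvO CO zvO z CO CzO CO CzO zvO CO CzO CO; concatenated:

CzOzvOCOzvOzCOCzOCOCzOzvOCOCzOCO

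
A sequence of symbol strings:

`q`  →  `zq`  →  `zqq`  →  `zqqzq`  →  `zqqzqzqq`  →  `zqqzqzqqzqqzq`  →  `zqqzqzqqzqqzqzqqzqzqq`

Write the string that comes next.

zqqzqzqqzqqzqzqqzqzqqzqqzqzqqzqqzq

Each term (from the third on) is the previous term followed by the one before it: term 3 = zq·q = zqq.
Continuing: zqqzqzqqzqqzqzqqzqzqq · zqqzqzqqzqqzq gives term 8.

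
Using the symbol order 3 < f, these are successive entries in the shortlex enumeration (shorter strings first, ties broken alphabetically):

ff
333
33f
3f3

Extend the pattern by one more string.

Treat 3f3 as a base-2 numeral over the given alphabet and add one, carrying through any trailing f's.

3ff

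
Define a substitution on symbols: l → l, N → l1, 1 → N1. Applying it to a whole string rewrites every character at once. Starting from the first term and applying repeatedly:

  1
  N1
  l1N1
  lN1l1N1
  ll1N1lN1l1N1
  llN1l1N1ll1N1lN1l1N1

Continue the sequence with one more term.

lll1N1lN1l1N1llN1l1N1ll1N1lN1l1N1

Replace each of the 20 characters of llN1l1N1ll1N1lN1l1N1 in place — l l l1 N1 l N1 l1 N1 l l N1 l1 N1 l l1 N1 l N1 l1 N1 — and concatenate.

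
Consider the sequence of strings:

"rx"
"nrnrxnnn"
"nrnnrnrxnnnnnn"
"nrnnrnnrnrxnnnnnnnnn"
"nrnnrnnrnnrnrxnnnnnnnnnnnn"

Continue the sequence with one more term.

Every step adds nrn to the front and nnn to the end of the previous string.
Applying this once more to nrnnrnnrnnrnrxnnnnnnnnnnnn:

nrnnrnnrnnrnnrnrxnnnnnnnnnnnnnnn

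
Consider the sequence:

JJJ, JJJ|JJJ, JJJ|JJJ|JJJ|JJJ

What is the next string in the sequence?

Each string is two copies of the previous one joined by '|'.
Doubling JJJ|JJJ|JJJ|JJJ with '|' between the halves:

JJJ|JJJ|JJJ|JJJ|JJJ|JJJ|JJJ|JJJ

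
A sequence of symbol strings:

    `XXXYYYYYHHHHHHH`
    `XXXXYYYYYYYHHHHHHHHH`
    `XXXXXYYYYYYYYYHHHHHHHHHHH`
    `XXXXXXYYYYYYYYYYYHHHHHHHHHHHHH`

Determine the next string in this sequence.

XXXXXXXYYYYYYYYYYYYYHHHHHHHHHHHHHHH

Reading off run lengths: X runs 3, 4, 5, 6; Y runs 5, 7, 9, 11; H runs 7, 9, 11, 13 — each is linear in n, where the shown terms are n = 3, 4, 5, 6.
Setting n = 7 gives 7, 13, 15 characters in each block.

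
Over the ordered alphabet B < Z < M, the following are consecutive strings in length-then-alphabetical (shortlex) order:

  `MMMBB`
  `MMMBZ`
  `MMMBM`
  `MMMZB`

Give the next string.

The successor of MMMZB increments the rightmost position that isn't already M and resets every position after it to B.

MMMZZ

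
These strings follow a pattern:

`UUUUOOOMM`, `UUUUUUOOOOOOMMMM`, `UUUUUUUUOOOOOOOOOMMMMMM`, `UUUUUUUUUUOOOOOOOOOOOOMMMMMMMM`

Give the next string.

UUUUUUUUUUUUOOOOOOOOOOOOOOOMMMMMMMMMM

Term n consists of 2n+2 U's, followed by 3n O's, followed by 2n M's (n = 1, 2, …).
At n = 5 the blocks have lengths 12, 15, 10.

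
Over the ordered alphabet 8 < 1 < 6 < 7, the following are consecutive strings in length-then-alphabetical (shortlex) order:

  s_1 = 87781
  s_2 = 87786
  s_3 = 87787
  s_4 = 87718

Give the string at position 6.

87716

Advancing 2 positions from 87718 through 87718 → 87711 reaches term 6.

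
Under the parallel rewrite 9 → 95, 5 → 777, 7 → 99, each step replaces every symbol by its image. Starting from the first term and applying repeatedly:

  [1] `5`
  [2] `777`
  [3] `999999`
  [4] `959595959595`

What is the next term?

Expanding 959595959595: 9→95, 5→777, 9→95, 5→777, 9→95, 5→777, 9→95, 5→777, 9→95, 5→777, 9→95, 5→777. Concatenated: 95 777 95 777 95 777 95 777 95 777 95 777.

957779577795777957779577795777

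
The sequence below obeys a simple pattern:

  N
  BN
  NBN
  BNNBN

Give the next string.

Each term (from the third on) is the two preceding terms concatenated in order: term 3 = N·BN = NBN.
The next term joins NBN and BNNBN.

NBNBNNBN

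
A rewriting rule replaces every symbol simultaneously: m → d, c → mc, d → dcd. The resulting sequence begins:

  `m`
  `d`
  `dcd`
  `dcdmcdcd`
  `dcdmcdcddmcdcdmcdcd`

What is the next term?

φ(dcdmcdcddmcdcdmcdcd) expands symbol-by-symbol to dcd mc dcd d mc dcd mc dcd dcd d mc dcd mc dcd d mc dcd mc dcd; joining the 19 pieces gives the next term.

dcdmcdcddmcdcdmcdcddcddmcdcdmcdcddmcdcdmcdcd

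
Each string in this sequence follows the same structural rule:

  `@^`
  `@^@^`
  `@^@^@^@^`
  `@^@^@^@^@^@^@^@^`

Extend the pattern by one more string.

@^@^@^@^@^@^@^@^@^@^@^@^@^@^@^@^

Each string is two copies of the previous one concatenated.
So the next term is two copies of @^@^@^@^@^@^@^@^.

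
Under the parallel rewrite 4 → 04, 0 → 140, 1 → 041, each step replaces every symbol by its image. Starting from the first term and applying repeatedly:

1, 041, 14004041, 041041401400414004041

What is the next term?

φ(041041401400414004041) expands symbol-by-symbol to 140 04 041 140 04 041 04 140 041 04 140 140 04 041 04 140 140 04 140 04 041; joining the 21 pieces gives the next term.

1400404114004041041400410414014004041041401400414004041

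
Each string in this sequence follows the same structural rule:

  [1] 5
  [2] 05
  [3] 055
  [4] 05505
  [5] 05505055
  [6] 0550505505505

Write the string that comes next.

Each term (from the third on) is the previous term followed by the one before it: term 3 = 05·5 = 055.
So term 7 is 0550505505505·05505055.

055050550550505505055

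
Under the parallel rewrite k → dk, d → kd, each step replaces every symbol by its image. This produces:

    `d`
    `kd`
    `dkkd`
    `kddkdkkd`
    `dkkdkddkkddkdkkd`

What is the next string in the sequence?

Rewriting the 16 symbols of dkkdkddkkddkdkkd one by one yields kd dk dk kd dk kd kd dk dk kd kd dk kd dk dk kd; concatenated:

kddkdkkddkkdkddkdkkdkddkkddkdkkd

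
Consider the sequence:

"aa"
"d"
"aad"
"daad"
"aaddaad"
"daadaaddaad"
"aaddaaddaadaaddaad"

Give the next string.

daadaaddaadaaddaaddaadaaddaad

Each term (from the third on) is the two preceding terms concatenated in order: term 3 = aa·d = aad.
Continuing: daadaaddaad · aaddaaddaadaaddaad gives term 8.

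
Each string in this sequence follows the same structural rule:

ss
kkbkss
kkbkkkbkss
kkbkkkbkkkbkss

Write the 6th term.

The strings grow by a fixed prefix kkbk each time.
From kkbkkkbkkkbkss, 2 further steps: kkbkkkbkkkbkss → kkbkkkbkkkbkkkbkss → (answer).

kkbkkkbkkkbkkkbkkkbkss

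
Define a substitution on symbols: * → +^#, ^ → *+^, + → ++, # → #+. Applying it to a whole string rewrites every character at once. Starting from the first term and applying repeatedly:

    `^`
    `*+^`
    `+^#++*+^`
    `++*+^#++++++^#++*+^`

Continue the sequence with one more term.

+++++^#++*+^#+++++++++++++*+^#++++++^#++*+^

φ(++*+^#++++++^#++*+^) expands symbol-by-symbol to ++ ++ +^# ++ *+^ #+ ++ ++ ++ ++ ++ ++ *+^ #+ ++ ++ +^# ++ *+^; joining the 19 pieces gives the next term.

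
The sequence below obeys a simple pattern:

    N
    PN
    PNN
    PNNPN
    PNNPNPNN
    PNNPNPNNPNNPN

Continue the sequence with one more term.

PNNPNPNNPNNPNPNNPNPNN

Each term (from the third on) is the previous term followed by the one before it: term 3 = PN·N = PNN.
The next term joins PNNPNPNNPNNPN and PNNPNPNN.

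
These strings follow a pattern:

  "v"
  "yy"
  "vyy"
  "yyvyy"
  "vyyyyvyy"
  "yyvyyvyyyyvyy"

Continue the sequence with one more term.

vyyyyvyyyyvyyvyyyyvyy

From term 3 onward, concatenate the second-to-last term with the last: v·yy = vyy, yy·vyy = yyvyy, …
The next term joins vyyyyvyy and yyvyyvyyyyvyy.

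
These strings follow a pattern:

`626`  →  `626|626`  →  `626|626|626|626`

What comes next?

626|626|626|626|626|626|626|626

Each string is two copies of the previous one joined by '|'.
So the next term is two copies of 626|626|626|626 with '|' between the halves.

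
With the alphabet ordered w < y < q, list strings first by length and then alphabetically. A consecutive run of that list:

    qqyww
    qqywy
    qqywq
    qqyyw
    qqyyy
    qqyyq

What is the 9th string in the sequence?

qqyqq

Stepping forward 3 times from qqyyq: qqyyq → qqyqw → qqyqy, then the target.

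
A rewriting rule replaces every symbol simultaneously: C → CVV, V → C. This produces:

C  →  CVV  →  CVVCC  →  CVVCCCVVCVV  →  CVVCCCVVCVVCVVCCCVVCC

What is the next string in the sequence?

Rewriting the 21 symbols of CVVCCCVVCVVCVVCCCVVCC one by one yields CVV C C CVV CVV CVV C C CVV C C CVV C C CVV CVV CVV C C CVV CVV; concatenated:

CVVCCCVVCVVCVVCCCVVCCCVVCCCVVCVVCVVCCCVVCVV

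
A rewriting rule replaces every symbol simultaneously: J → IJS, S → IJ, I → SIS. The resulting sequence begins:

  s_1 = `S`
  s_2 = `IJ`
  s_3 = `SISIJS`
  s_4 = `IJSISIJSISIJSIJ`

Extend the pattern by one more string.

SISIJSIJSISIJSISIJSIJSISIJSISIJSIJSISIJS

Replace each of the 15 characters of IJSISIJSISIJSIJ in place — SIS IJS IJ SIS IJ SIS IJS IJ SIS IJ SIS IJS IJ SIS IJS — and concatenate.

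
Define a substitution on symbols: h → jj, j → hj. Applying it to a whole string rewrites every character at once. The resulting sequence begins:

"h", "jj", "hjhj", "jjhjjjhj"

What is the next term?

hjhjjjhjhjhjjjhj

Expanding jjhjjjhj: j→hj, j→hj, h→jj, j→hj, j→hj, j→hj, h→jj, j→hj. Concatenated: hj hj jj hj hj hj jj hj.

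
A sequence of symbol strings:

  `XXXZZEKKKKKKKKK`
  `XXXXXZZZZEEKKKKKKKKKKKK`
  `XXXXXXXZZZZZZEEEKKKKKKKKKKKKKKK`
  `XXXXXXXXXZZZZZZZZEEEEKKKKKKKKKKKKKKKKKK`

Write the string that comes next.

Term n consists of 2n-1 X's, followed by 2n-2 Z's, followed by n-1 E's, followed by 3n+3 K's, where the shown terms are n = 2, 3, 4, 5.
Setting n = 6 gives 11, 10, 5, 21 characters in each block.

XXXXXXXXXXXZZZZZZZZZZEEEEEKKKKKKKKKKKKKKKKKKKKK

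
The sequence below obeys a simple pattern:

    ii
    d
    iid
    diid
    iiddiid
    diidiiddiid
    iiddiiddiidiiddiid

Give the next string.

diidiiddiidiiddiiddiidiiddiid

Each term (from the third on) is the two preceding terms concatenated in order: term 3 = ii·d = iid.
Continuing: diidiiddiid · iiddiiddiidiiddiid gives term 8.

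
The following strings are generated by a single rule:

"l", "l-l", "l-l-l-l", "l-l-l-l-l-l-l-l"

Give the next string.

s(k+1) = s(k)·-·s(k) — each term doubles the last with '-' between the halves.
So the next term is two copies of l-l-l-l-l-l-l-l with '-' between the halves.

l-l-l-l-l-l-l-l-l-l-l-l-l-l-l-l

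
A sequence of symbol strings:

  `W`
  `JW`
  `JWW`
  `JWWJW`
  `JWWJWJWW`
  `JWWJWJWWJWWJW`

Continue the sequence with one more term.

JWWJWJWWJWWJWJWWJWJWW

Each term (from the third on) is the previous term followed by the one before it: term 3 = JW·W = JWW.
Continuing: JWWJWJWWJWWJW · JWWJWJWW gives term 7.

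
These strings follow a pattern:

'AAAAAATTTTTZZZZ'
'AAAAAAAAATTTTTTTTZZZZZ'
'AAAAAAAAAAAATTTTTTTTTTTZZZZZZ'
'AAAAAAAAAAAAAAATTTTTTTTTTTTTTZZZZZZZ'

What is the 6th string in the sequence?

AAAAAAAAAAAAAAAAAAAAATTTTTTTTTTTTTTTTTTTTZZZZZZZZZ

Term n consists of 3n+3 A's, followed by 3n+2 T's, followed by n+3 Z's (n = 1, 2, …).
At n = 6 the blocks have lengths 21, 20, 9.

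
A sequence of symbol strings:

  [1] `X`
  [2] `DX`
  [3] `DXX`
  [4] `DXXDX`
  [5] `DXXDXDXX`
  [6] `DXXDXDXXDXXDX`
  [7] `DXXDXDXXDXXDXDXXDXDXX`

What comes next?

DXXDXDXXDXXDXDXXDXDXXDXXDXDXXDXXDX

This is a Fibonacci-style word recurrence s(k) = s(k−1)·s(k−2): e.g. DX·X = DXX.
Continuing: DXXDXDXXDXXDXDXXDXDXX · DXXDXDXXDXXDX gives term 8.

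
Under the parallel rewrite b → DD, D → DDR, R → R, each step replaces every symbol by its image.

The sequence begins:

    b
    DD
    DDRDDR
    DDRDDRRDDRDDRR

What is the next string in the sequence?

Rewriting the 14 symbols of DDRDDRRDDRDDRR one by one yields DDR DDR R DDR DDR R R DDR DDR R DDR DDR R R; concatenated:

DDRDDRRDDRDDRRRDDRDDRRDDRDDRRR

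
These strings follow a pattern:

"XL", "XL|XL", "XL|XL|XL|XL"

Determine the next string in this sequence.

s(k+1) = s(k)·|·s(k) — each term doubles the last with '|' between the halves.
So the next term is two copies of XL|XL|XL|XL with '|' between the halves.

XL|XL|XL|XL|XL|XL|XL|XL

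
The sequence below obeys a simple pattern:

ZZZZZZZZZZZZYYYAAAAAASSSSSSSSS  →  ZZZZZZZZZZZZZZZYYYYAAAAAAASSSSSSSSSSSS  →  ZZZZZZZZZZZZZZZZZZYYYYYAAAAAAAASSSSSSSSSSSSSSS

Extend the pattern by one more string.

Reading off run lengths: Z runs 12, 15, 18; Y runs 3, 4, 5; A runs 6, 7, 8; S runs 9, 12, 15 — each is linear in n, where the shown terms are n = 3, 4, 5.
Setting n = 6 gives 21, 6, 9, 18 characters in each block.

ZZZZZZZZZZZZZZZZZZZZZYYYYYYAAAAAAAAASSSSSSSSSSSSSSSSSS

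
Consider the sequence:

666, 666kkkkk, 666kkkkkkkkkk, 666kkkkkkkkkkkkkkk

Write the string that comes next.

The strings grow by a fixed suffix kkkkk each time.
One more step from 666kkkkkkkkkkkkkkk gives the answer.

666kkkkkkkkkkkkkkkkkkkk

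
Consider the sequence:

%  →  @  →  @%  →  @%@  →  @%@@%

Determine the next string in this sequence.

@%@@%@%@

Each term (from the third on) is the previous term followed by the one before it: term 3 = @·% = @%.
So term 6 is @%@@%·@%@.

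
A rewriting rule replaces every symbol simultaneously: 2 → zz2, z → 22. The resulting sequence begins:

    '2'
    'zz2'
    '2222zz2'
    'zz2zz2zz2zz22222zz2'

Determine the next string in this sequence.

Rewriting the 19 symbols of zz2zz2zz2zz22222zz2 one by one yields 22 22 zz2 22 22 zz2 22 22 zz2 22 22 zz2 zz2 zz2 zz2 zz2 22 22 zz2; concatenated:

2222zz22222zz22222zz22222zz2zz2zz2zz2zz22222zz2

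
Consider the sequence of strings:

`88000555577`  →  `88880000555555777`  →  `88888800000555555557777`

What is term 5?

88888888880000000555555555555777777

Term n consists of 2n 8's, followed by n+2 0's, followed by 2n+2 5's, followed by n+1 7's (n = 1, 2, …).
Setting n = 5 gives 10, 7, 12, 6 characters in each block.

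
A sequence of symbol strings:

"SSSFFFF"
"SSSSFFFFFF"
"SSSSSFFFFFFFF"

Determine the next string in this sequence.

SSSSSSFFFFFFFFFF

Reading off run lengths: S runs 3, 4, 5; F runs 4, 6, 8 — each is linear in n, where the shown terms are n = 2, 3, 4.
At n = 5 the blocks have lengths 6, 10.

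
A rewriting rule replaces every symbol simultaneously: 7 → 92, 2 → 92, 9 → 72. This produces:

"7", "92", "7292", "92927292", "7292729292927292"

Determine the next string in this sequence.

Rewriting the 16 symbols of 7292729292927292 one by one yields 92 92 72 92 92 92 72 92 72 92 72 92 92 92 72 92; concatenated:

92927292929272927292729292927292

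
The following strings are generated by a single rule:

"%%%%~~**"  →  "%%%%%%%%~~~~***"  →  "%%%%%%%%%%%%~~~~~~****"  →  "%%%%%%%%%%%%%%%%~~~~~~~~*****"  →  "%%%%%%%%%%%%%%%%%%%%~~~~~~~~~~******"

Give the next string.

Term n consists of 4n %'s, followed by 2n ~'s, followed by n+1 *'s (n = 1, 2, …).
Setting n = 6 gives 24, 12, 7 characters in each block.

%%%%%%%%%%%%%%%%%%%%%%%%~~~~~~~~~~~~*******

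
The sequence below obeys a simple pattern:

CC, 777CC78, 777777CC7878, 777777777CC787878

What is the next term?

Each term wraps the previous one in 777 on the left and 78 on the right.
One more step from 777777777CC787878 gives the answer.

777777777777CC78787878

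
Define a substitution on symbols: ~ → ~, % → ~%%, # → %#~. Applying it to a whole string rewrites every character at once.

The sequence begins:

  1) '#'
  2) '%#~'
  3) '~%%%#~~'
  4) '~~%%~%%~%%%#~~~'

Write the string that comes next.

~~~%%~%%~~%%~%%~~%%~%%~%%%#~~~~

Replace each of the 15 characters of ~~%%~%%~%%%#~~~ in place — ~ ~ ~%% ~%% ~ ~%% ~%% ~ ~%% ~%% ~%% %#~ ~ ~ ~ — and concatenate.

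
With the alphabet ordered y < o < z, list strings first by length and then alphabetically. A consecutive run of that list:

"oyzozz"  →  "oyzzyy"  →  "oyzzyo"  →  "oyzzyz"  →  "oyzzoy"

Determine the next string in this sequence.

The successor of oyzzoy increments the rightmost position that isn't already z and resets every position after it to y.

oyzzoo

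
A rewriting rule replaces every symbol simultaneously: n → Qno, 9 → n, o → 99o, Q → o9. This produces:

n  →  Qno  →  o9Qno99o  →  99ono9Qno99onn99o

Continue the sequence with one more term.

nn99oQno99ono9Qno99onn99oQnoQnonn99o

φ(99ono9Qno99onn99o) expands symbol-by-symbol to n n 99o Qno 99o n o9 Qno 99o n n 99o Qno Qno n n 99o; joining the 17 pieces gives the next term.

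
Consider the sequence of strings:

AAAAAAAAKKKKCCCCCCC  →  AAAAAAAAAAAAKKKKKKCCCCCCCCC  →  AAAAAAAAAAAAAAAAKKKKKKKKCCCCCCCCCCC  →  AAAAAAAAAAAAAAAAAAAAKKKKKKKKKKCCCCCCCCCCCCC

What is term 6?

Each string has the form A^{4n} K^{2n} C^{2n+3}, where the shown terms are n = 2, 3, 4, 5.
At n = 7 the blocks have lengths 28, 14, 17.

AAAAAAAAAAAAAAAAAAAAAAAAAAAAKKKKKKKKKKKKKKCCCCCCCCCCCCCCCCC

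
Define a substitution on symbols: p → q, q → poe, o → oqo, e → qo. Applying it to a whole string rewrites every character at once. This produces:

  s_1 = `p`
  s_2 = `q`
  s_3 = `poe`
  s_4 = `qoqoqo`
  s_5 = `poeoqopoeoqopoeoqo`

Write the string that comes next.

Rewriting the 18 symbols of poeoqopoeoqopoeoqo one by one yields q oqo qo oqo poe oqo q oqo qo oqo poe oqo q oqo qo oqo poe oqo; concatenated:

qoqoqooqopoeoqoqoqoqooqopoeoqoqoqoqooqopoeoqo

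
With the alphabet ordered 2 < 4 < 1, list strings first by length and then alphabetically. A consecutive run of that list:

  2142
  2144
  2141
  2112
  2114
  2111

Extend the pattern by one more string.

4222

Treat 2111 as a base-3 numeral over the given alphabet and add one, carrying through any trailing 1's.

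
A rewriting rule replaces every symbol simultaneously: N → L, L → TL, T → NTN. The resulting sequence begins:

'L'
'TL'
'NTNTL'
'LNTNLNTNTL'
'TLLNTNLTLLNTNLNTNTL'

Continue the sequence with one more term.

Replace each of the 19 characters of TLLNTNLTLLNTNLNTNTL in place — NTN TL TL L NTN L TL NTN TL TL L NTN L TL L NTN L NTN TL — and concatenate.

NTNTLTLLNTNLTLNTNTLTLLNTNLTLLNTNLNTNTL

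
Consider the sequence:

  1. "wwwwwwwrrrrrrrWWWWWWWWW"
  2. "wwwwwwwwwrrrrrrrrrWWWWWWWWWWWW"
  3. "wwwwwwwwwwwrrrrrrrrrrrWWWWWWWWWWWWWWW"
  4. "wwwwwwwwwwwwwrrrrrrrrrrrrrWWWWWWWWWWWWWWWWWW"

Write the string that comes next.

Term n consists of 2n+3 w's, followed by 2n+3 r's, followed by 3n+3 W's, where the shown terms are n = 2, 3, 4, 5.
For the next term, n = 6, so the run lengths are 15, 15, 21.

wwwwwwwwwwwwwwwrrrrrrrrrrrrrrrWWWWWWWWWWWWWWWWWWWWW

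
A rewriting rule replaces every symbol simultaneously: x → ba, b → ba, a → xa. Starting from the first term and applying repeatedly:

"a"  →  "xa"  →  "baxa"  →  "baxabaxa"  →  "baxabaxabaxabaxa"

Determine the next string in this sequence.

baxabaxabaxabaxabaxabaxabaxabaxa

Applying the rule to each of the 16 symbols of baxabaxabaxabaxa gives the pieces ba xa ba xa ba xa ba xa ba xa ba xa ba xa ba xa, which concatenate to the answer.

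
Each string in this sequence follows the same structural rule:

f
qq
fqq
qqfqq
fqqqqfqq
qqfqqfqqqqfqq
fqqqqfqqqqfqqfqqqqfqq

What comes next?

Each term (from the third on) is the two preceding terms concatenated in order: term 3 = f·qq = fqq.
The next term joins qqfqqfqqqqfqq and fqqqqfqqqqfqqfqqqqfqq.

qqfqqfqqqqfqqfqqqqfqqqqfqqfqqqqfqq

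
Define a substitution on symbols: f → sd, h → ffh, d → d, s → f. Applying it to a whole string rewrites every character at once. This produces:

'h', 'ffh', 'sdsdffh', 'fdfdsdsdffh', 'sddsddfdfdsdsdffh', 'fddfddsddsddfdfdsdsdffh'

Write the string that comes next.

sdddsdddfddfddsddsddfdfdsdsdffh

Applying the rule to each of the 23 symbols of fddfddsddsddfdfdsdsdffh gives the pieces sd d d sd d d f d d f d d sd d sd d f d f d sd sd ffh, which concatenate to the answer.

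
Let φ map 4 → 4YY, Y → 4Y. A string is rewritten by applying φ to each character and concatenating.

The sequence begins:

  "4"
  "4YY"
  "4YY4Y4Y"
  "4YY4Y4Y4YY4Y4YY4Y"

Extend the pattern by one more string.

Applying the rule to each of the 17 symbols of 4YY4Y4Y4YY4Y4YY4Y gives the pieces 4YY 4Y 4Y 4YY 4Y 4YY 4Y 4YY 4Y 4Y 4YY 4Y 4YY 4Y 4Y 4YY 4Y, which concatenate to the answer.

4YY4Y4Y4YY4Y4YY4Y4YY4Y4Y4YY4Y4YY4Y4Y4YY4Y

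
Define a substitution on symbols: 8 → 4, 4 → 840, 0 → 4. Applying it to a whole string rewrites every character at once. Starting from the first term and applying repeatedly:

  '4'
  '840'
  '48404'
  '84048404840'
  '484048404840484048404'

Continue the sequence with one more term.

Applying the rule to each of the 21 symbols of 484048404840484048404 gives the pieces 840 4 840 4 840 4 840 4 840 4 840 4 840 4 840 4 840 4 840 4 840, which concatenate to the answer.

8404840484048404840484048404840484048404840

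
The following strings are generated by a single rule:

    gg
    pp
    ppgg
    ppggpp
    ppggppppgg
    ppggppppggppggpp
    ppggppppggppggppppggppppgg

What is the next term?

From term 3 onward, concatenate the last term with the second-to-last: pp·gg = ppgg, ppgg·pp = ppggpp, …
Continuing: ppggppppggppggppppggppppgg · ppggppppggppggpp gives term 8.

ppggppppggppggppppggppppggppggppppggppggpp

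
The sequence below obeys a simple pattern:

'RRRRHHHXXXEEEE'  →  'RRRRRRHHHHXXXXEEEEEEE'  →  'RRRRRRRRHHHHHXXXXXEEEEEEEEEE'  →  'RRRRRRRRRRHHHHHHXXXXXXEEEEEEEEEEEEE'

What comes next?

RRRRRRRRRRRRHHHHHHHXXXXXXXEEEEEEEEEEEEEEEE

Reading off run lengths: R runs 4, 6, 8, 10; H runs 3, 4, 5, 6; X runs 3, 4, 5, 6; E runs 4, 7, 10, 13 — each is linear in n, where the shown terms are n = 2, 3, 4, 5.
Setting n = 6 gives 12, 7, 7, 16 characters in each block.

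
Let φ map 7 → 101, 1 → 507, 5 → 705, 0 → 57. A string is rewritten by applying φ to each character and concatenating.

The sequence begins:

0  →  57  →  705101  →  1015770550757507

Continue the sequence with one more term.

50757507705101101577057055710170510170557101

Replace each of the 16 characters of 1015770550757507 in place — 507 57 507 705 101 101 57 705 705 57 101 705 101 705 57 101 — and concatenate.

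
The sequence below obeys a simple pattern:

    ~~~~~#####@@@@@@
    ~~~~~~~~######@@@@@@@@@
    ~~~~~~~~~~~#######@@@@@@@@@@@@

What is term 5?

~~~~~~~~~~~~~~~~~#########@@@@@@@@@@@@@@@@@@

Term n consists of 3n-1 ~'s, followed by n+3 #'s, followed by 3n @'s, where the shown terms are n = 2, 3, 4.
For term 5, n = 6, so the run lengths are 17, 9, 18.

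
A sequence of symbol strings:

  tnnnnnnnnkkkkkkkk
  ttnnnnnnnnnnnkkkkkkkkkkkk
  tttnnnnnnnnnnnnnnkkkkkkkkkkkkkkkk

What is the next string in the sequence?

ttttnnnnnnnnnnnnnnnnnkkkkkkkkkkkkkkkkkkkk

Reading off run lengths: t runs 1, 2, 3; n runs 8, 11, 14; k runs 8, 12, 16 — each is linear in n, where the shown terms are n = 2, 3, 4.
At n = 5 the blocks have lengths 4, 17, 20.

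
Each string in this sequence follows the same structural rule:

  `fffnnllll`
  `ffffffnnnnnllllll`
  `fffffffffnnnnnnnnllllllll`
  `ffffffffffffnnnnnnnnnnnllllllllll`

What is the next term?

fffffffffffffffnnnnnnnnnnnnnnllllllllllll

The n-th term is 3n f's then 3n-1 n's then 2n+2 l's (n = 1, 2, …).
At n = 5 the blocks have lengths 15, 14, 12.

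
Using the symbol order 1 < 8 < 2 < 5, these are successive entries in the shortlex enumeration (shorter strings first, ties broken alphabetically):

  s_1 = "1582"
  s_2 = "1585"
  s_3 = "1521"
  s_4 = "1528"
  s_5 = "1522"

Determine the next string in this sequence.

Find the rightmost character of 1522 below 5, bump it to the next letter, and reset everything to its right to 1.

1525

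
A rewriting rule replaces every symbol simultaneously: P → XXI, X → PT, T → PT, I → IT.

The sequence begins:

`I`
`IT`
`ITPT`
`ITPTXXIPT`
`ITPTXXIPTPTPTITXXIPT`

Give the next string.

φ(ITPTXXIPTPTPTITXXIPT) expands symbol-by-symbol to IT PT XXI PT PT PT IT XXI PT XXI PT XXI PT IT PT PT PT IT XXI PT; joining the 20 pieces gives the next term.

ITPTXXIPTPTPTITXXIPTXXIPTXXIPTITPTPTPTITXXIPT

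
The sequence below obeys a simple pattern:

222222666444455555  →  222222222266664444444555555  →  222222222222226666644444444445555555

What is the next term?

222222222222222222666666444444444444455555555

The n-th term is 4n-2 2's then n+1 6's then 3n-2 4's then n+3 5's, where the shown terms are n = 2, 3, 4.
For the next term, n = 5, so the run lengths are 18, 6, 13, 8.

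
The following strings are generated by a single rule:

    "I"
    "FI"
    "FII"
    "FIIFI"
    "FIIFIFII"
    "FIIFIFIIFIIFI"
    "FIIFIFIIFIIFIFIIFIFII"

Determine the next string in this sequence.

FIIFIFIIFIIFIFIIFIFIIFIIFIFIIFIIFI

Each term (from the third on) is the previous term followed by the one before it: term 3 = FI·I = FII.
The next term joins FIIFIFIIFIIFIFIIFIFII and FIIFIFIIFIIFI.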